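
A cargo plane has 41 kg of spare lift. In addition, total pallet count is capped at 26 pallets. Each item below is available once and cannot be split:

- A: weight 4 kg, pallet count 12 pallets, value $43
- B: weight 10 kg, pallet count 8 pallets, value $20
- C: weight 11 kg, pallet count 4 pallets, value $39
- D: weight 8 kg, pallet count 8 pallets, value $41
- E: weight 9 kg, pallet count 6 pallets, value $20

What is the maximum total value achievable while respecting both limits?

Feasible sets respecting both limits:
- A+C+D: weight 23, pallet count 24, value 123
- B+C+D+E: weight 38, pallet count 26, value 120
- A+D+E: weight 21, pallet count 26, value 104
Best: $123.

$123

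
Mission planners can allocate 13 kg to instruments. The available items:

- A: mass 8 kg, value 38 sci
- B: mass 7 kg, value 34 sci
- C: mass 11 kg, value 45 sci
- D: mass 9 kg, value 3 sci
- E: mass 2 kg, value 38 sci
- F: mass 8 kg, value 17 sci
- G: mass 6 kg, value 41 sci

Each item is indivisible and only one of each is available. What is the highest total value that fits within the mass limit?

83 sci

Check high-value combinations within 13 kg:
- C+E: mass 11+2=13, value 45+38=83
- E+G: mass 2+6=8, value 38+41=79
- A+E: mass 8+2=10, value 38+38=76
Best: 83 sci.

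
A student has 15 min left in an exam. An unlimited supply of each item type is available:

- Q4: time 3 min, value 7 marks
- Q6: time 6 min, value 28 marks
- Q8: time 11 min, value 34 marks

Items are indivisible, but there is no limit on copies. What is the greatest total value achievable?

Best value-per-unit is Q6 at 28/6; filling with it alone gives 2×28 = 56.
Optimal mix: 1×Q4 + 2×Q6 → time 15, value 63.

63 marks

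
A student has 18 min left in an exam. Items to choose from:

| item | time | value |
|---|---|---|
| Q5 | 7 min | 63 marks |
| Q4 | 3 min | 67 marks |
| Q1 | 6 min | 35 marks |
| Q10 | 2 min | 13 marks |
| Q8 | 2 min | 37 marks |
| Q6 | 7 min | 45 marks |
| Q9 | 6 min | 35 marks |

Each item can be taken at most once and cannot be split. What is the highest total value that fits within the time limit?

202 marks

Check high-value combinations within 18 min:
- Q5+Q4+Q1+Q8: time 7+3+6+2=18, value 63+67+35+37=202
- Q5+Q4+Q8+Q9: time 7+3+2+6=18, value 63+67+37+35=202
- Q4+Q1+Q8+Q6: time 3+6+2+7=18, value 67+35+37+45=184
- Q4+Q8+Q6+Q9: time 3+2+7+6=18, value 67+37+45+35=184
- Q5+Q4+Q10+Q8: time 7+3+2+2=14, value 63+67+13+37=180
Best: 202 marks.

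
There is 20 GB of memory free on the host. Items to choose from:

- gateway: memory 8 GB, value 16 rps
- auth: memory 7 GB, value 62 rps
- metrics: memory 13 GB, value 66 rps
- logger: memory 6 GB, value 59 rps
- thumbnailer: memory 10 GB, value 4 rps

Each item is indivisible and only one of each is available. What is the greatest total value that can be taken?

128 rps

This is a 0/1 knapsack; check combinations near the capacity.
- auth+metrics: memory 7+13=20, value 62+66=128
- metrics+logger: memory 13+6=19, value 66+59=125
- auth+logger: memory 7+6=13, value 62+59=121
Best: 128 rps.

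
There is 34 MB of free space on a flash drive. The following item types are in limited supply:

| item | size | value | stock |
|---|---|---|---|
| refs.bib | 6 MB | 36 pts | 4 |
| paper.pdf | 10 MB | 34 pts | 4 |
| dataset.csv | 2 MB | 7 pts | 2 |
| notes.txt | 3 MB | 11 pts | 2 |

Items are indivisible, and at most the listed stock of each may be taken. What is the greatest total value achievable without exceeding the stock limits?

Top feasible selections:
- 4×refs.bib + 2×dataset.csv + 2×notes.txt: size 34, value 180
- 4×refs.bib + 1×paper.pdf: size 34, value 178
- 4×refs.bib + 1×dataset.csv + 2×notes.txt: size 32, value 173
Best: 180 pts.

180 pts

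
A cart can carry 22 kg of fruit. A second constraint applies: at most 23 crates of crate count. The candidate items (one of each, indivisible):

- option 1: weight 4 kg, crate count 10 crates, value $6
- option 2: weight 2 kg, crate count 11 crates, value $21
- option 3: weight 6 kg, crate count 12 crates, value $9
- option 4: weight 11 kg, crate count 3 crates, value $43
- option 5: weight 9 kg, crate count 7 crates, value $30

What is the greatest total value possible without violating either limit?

Feasible sets respecting both limits:
- option 2+option 4+option 5: weight 22, crate count 21, value 94
- option 4+option 5: weight 20, crate count 10, value 73
- option 2+option 4: weight 13, crate count 14, value 64
Best: $94.

$94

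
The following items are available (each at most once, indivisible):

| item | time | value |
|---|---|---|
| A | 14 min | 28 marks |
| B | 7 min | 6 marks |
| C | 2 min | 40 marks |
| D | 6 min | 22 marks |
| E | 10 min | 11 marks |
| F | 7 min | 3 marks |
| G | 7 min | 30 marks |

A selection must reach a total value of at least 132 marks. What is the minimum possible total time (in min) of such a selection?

46

Subsets with value ≥ 132, sorted by total time:
- A+B+C+D+E+G: time 46, value 137
- A+C+D+E+F+G: time 46, value 134
- A+B+C+D+E+F+G: time 53, value 140
Minimum time: 46 min.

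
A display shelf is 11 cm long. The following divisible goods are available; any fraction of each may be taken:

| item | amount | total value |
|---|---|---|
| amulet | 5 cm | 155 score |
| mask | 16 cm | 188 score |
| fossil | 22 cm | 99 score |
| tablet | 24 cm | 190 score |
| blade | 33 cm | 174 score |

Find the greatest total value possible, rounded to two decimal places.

225.50

Take in order of value per unit:
- amulet (155/5 per unit): all 5 → value 155, running total 155.00
- mask (188/16 per unit): 6 of 16 → value 6×188/16 = 70.5000, running total 225.50
Total 225.50.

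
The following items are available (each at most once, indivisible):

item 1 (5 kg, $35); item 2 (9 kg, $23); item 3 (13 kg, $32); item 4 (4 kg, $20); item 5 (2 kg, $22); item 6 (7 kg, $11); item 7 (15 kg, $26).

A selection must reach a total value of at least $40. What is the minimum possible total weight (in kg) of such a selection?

6

Subsets with value ≥ 40, sorted by total weight:
- item 4+item 5: weight 6, value 42
- item 1+item 5: weight 7, value 57
- item 1+item 4: weight 9, value 55
Minimum weight: 6 kg.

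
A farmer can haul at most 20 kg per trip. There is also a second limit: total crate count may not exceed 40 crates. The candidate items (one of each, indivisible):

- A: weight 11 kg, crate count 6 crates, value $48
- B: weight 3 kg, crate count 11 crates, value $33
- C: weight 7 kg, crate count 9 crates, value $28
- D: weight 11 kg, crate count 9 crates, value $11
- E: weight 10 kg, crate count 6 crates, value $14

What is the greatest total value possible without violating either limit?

$81

Feasible sets respecting both limits:
- A+B: weight 14, crate count 17, value 81
- A+C: weight 18, crate count 15, value 76
- B+C+E: weight 20, crate count 26, value 75
Best: $81.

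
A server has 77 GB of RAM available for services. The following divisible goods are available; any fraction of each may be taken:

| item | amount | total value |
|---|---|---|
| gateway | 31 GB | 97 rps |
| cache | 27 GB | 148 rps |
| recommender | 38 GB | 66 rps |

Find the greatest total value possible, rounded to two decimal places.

278.00

Take in order of value per unit:
- cache (148/27 per unit): all 27 → value 148, running total 148.00
- gateway (97/31 per unit): all 31 → value 97, running total 245.00
- recommender (66/38 per unit): 19 of 38 → value 19×66/38 = 33.0000, running total 278.00
Total 278.00.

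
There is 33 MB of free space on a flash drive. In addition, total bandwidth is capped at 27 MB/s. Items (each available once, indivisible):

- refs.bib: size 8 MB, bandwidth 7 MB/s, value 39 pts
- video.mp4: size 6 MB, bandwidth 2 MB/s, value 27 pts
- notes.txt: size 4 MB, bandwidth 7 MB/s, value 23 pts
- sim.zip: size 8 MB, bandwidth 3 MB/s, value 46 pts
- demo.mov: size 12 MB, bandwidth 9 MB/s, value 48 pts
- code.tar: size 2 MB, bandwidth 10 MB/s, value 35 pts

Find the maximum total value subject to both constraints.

156 pts

Feasible sets respecting both limits:
- refs.bib+notes.txt+sim.zip+demo.mov: size 32, bandwidth 26, value 156
- video.mp4+sim.zip+demo.mov+code.tar: size 28, bandwidth 24, value 156
- refs.bib+video.mp4+sim.zip+code.tar: size 24, bandwidth 22, value 147
Best: 156 pts.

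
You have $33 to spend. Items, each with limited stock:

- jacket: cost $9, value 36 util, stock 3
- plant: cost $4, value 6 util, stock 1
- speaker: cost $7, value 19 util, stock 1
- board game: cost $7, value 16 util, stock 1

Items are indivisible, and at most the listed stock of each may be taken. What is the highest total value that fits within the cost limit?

114 util

Top feasible selections:
- 3×jacket + 1×plant: cost 31, value 114
- 3×jacket: cost 27, value 108
- 2×jacket + 1×speaker + 1×board game: cost 32, value 107
- 2×jacket + 1×plant + 1×speaker: cost 29, value 97
Best: 114 util.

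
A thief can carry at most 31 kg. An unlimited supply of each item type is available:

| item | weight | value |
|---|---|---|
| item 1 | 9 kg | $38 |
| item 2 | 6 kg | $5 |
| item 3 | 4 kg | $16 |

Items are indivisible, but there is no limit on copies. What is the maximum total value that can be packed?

$130

Best value-per-unit is item 1 at 38/9; filling with it alone gives 3×38 = 114.
Optimal mix: 3×item 1 + 1×item 3 → weight 31, value 130.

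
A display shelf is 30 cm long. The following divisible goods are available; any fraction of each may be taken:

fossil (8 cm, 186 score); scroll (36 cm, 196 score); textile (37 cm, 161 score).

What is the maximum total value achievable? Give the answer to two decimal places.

305.78

Take in order of value per unit:
- fossil (186/8 per unit): all 8 → value 186, running total 186.00
- scroll (196/36 per unit): 22 of 36 → value 22×196/36 = 119.7778, running total 305.78
Total 305.78.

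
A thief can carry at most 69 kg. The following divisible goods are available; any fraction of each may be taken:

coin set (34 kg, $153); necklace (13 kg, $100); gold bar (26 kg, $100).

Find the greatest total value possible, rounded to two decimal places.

337.62

Take in order of value per unit:
- necklace (100/13 per unit): all 13 → value 100, running total 100.00
- coin set (153/34 per unit): all 34 → value 153, running total 253.00
- gold bar (100/26 per unit): 22 of 26 → value 22×100/26 = 84.6154, running total 337.62
Total 337.62.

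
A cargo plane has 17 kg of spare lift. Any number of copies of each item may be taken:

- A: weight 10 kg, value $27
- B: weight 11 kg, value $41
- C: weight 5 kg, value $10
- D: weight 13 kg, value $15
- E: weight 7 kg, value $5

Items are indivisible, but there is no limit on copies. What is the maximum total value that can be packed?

$51

Best value-per-unit is B at 41/11; filling with it alone gives 1×41 = 41.
Optimal mix: 1×B + 1×C → weight 16, value 51.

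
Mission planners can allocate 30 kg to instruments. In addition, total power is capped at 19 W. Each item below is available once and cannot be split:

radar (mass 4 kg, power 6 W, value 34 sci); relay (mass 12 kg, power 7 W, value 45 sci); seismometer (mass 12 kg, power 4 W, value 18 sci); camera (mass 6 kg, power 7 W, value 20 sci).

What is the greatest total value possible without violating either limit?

Feasible sets respecting both limits:
- radar+relay+seismometer: mass 28, power 17, value 97
- relay+seismometer+camera: mass 30, power 18, value 83
- radar+relay: mass 16, power 13, value 79
- radar+seismometer+camera: mass 22, power 17, value 72
Best: 97 sci.

97 sci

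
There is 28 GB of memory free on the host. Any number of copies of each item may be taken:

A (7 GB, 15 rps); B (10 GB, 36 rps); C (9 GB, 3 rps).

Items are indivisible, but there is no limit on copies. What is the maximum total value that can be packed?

87 rps

Best value-per-unit is B at 36/10; filling with it alone gives 2×36 = 72.
Optimal mix: 1×A + 2×B → memory 27, value 87.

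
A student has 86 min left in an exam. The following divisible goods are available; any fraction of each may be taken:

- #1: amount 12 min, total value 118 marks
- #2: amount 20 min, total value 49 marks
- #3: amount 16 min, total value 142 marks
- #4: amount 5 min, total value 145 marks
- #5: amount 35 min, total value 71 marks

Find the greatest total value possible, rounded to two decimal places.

Take in order of value per unit:
- #4 (145/5 per unit): all 5 → value 145, running total 145.00
- #1 (118/12 per unit): all 12 → value 118, running total 263.00
- #3 (142/16 per unit): all 16 → value 142, running total 405.00
- #2 (49/20 per unit): all 20 → value 49, running total 454.00
- #5 (71/35 per unit): 33 of 35 → value 33×71/35 = 66.9429, running total 520.94
Total 520.94.

520.94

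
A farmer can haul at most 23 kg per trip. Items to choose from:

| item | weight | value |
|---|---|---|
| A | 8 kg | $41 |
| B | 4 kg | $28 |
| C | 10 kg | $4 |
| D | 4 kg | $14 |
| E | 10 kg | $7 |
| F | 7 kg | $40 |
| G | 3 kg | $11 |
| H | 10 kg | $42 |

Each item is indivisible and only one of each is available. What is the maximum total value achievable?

$123

Check high-value combinations within 23 kg:
- A+B+D+F: weight 8+4+4+7=23, value 41+28+14+40=123
- A+B+F+G: weight 8+4+7+3=22, value 41+28+40+11=120
- A+B+H: weight 8+4+10=22, value 41+28+42=111
- B+F+H: weight 4+7+10=21, value 28+40+42=110
- A+B+F: weight 8+4+7=19, value 41+28+40=109
Best: $123.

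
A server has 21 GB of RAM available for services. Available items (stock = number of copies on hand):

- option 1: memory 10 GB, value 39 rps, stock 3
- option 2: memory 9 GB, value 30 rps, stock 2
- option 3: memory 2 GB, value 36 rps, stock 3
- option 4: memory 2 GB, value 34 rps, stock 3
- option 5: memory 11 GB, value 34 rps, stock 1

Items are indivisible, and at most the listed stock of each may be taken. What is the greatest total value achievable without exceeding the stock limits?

240 rps

Best selections within memory 21 and stock limits:
- 1×option 2 + 3×option 3 + 3×option 4: memory 21, value 240
- 1×option 1 + 3×option 3 + 2×option 4: memory 20, value 215
- 1×option 1 + 2×option 3 + 3×option 4: memory 20, value 213
- 3×option 3 + 3×option 4: memory 12, value 210
Best: 240 rps.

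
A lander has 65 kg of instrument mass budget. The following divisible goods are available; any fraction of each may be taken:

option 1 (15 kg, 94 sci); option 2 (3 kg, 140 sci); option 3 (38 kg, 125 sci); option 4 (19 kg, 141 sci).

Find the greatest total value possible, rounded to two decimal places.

467.11

Take in order of value per unit:
- option 2 (140/3 per unit): all 3 → value 140, running total 140.00
- option 4 (141/19 per unit): all 19 → value 141, running total 281.00
- option 1 (94/15 per unit): all 15 → value 94, running total 375.00
- option 3 (125/38 per unit): 28 of 38 → value 28×125/38 = 92.1053, running total 467.11
Total 467.11.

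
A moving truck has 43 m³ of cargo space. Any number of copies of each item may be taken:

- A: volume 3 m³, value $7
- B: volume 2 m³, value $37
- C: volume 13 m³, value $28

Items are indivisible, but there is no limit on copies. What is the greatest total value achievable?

Best value-per-unit is B at 37/2, and filling with it alone uses volume 21×2=42. No mix of the others beats 21×37 = 777.

$777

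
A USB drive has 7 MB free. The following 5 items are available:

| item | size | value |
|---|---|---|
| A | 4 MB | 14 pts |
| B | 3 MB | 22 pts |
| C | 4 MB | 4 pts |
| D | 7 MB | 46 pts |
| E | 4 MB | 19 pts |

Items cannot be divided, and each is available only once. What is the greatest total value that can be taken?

Check high-value combinations within 7 MB:
- D: size 7, value 46
- B+E: size 3+4=7, value 22+19=41
- A+B: size 4+3=7, value 14+22=36
Best: 46 pts.

46 pts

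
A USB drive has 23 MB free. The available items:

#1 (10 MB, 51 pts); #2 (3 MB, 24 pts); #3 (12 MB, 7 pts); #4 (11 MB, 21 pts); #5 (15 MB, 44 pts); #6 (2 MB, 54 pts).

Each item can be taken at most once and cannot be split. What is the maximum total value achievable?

129 pts

Check high-value combinations within 23 MB:
- #1+#2+#6: size 10+3+2=15, value 51+24+54=129
- #1+#4+#6: size 10+11+2=23, value 51+21+54=126
- #2+#5+#6: size 3+15+2=20, value 24+44+54=122
- #1+#6: size 10+2=12, value 51+54=105
Best: 129 pts.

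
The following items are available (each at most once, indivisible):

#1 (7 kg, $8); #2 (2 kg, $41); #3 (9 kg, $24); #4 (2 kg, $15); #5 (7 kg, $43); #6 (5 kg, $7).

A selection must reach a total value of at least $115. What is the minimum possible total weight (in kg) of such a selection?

20

Subsets with value ≥ 115, sorted by total weight:
- #2+#3+#4+#5: weight 20, value 123
- #2+#3+#5+#6: weight 23, value 115
- #2+#3+#4+#5+#6: weight 25, value 130
- #1+#2+#3+#5: weight 25, value 116
Minimum weight: 20 kg.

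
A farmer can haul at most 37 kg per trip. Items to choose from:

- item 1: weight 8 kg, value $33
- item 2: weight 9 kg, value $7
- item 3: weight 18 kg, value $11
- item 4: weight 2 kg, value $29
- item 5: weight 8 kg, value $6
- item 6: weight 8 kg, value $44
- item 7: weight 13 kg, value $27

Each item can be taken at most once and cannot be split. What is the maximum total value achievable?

$133

Check high-value combinations within 37 kg:
- item 1+item 4+item 6+item 7: weight 8+2+8+13=31, value 33+29+44+27=133
- item 1+item 2+item 4+item 5+item 6: weight 8+9+2+8+8=35, value 33+7+29+6+44=119
- item 1+item 3+item 4+item 6: weight 8+18+2+8=36, value 33+11+29+44=117
- item 1+item 2+item 4+item 6: weight 8+9+2+8=27, value 33+7+29+44=113
- item 1+item 4+item 5+item 6: weight 8+2+8+8=26, value 33+29+6+44=112
Best: $133.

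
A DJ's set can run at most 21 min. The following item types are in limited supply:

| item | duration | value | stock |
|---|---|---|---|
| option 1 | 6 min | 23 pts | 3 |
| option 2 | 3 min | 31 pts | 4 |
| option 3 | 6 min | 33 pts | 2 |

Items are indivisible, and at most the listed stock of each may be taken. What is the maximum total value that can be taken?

Top feasible selections:
- 3×option 2 + 2×option 3: duration 21, value 159
- 4×option 2 + 1×option 3: duration 18, value 157
Best: 159 pts.

159 pts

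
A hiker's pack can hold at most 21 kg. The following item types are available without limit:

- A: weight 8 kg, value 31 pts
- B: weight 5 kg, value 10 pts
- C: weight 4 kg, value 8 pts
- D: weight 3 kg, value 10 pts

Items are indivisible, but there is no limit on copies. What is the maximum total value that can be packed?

Best value-per-unit is A at 31/8; filling with it alone gives 2×31 = 62.
Optimal mix: 2×A + 1×B → weight 21, value 72.

72 pts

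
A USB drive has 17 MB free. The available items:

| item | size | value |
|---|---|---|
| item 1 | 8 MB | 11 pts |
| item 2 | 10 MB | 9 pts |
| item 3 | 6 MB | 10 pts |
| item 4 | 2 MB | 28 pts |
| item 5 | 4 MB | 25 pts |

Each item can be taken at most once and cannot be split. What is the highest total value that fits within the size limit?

64 pts

Check high-value combinations within 17 MB:
- item 1+item 4+item 5: size 8+2+4=14, value 11+28+25=64
- item 3+item 4+item 5: size 6+2+4=12, value 10+28+25=63
- item 2+item 4+item 5: size 10+2+4=16, value 9+28+25=62
Best: 64 pts.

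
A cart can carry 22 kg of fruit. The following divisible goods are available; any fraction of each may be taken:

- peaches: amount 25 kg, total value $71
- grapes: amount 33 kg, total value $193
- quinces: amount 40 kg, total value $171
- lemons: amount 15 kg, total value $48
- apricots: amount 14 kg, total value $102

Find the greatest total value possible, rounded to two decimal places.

148.79

Take in order of value per unit:
- apricots (102/14 per unit): all 14 → value 102, running total 102.00
- grapes (193/33 per unit): 8 of 33 → value 8×193/33 = 46.7879, running total 148.79
Total 148.79.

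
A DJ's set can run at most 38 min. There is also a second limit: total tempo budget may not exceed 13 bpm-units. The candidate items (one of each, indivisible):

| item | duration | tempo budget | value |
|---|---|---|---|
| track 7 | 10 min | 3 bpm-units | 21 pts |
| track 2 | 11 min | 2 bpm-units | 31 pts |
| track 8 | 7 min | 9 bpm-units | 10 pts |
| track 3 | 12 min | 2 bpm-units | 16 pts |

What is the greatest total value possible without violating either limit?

68 pts

Feasible sets respecting both limits:
- track 7+track 2+track 3: duration 33, tempo budget 7, value 68
- track 2+track 8+track 3: duration 30, tempo budget 13, value 57
- track 7+track 2: duration 21, tempo budget 5, value 52
Best: 68 pts.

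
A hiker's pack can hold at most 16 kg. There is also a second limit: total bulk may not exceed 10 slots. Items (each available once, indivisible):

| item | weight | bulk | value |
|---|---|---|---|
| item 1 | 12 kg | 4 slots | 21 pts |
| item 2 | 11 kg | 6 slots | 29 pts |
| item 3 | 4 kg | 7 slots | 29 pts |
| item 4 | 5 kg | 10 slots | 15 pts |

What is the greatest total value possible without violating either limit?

Feasible sets respecting both limits:
- item 2: weight 11, bulk 6, value 29
- item 3: weight 4, bulk 7, value 29
- item 1: weight 12, bulk 4, value 21
Best: 29 pts.

29 pts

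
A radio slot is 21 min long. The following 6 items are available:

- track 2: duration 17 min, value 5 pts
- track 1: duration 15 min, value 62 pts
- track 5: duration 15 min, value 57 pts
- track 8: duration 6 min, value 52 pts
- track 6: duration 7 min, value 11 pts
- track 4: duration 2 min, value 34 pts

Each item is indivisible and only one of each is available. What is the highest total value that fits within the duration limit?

Check high-value combinations within 21 min:
- track 1+track 8: duration 15+6=21, value 62+52=114
- track 5+track 8: duration 15+6=21, value 57+52=109
- track 8+track 6+track 4: duration 6+7+2=15, value 52+11+34=97
- track 1+track 4: duration 15+2=17, value 62+34=96
Best: 114 pts.

114 pts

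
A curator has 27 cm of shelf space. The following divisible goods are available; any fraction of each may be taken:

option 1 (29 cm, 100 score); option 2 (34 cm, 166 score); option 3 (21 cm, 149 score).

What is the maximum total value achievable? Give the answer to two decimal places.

Take in order of value per unit:
- option 3 (149/21 per unit): all 21 → value 149, running total 149.00
- option 2 (166/34 per unit): 6 of 34 → value 6×166/34 = 29.2941, running total 178.29
Total 178.29.

178.29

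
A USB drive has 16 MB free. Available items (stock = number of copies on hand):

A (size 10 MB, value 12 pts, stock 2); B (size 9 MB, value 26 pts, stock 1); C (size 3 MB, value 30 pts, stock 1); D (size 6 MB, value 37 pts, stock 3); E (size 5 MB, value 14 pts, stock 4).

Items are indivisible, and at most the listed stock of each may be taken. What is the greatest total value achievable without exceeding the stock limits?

104 pts

Best selections within size 16 and stock limits:
- 1×C + 2×D: size 15, value 104
- 1×C + 1×D + 1×E: size 14, value 81
- 2×D: size 12, value 74
- 1×C + 1×D: size 9, value 67
Best: 104 pts.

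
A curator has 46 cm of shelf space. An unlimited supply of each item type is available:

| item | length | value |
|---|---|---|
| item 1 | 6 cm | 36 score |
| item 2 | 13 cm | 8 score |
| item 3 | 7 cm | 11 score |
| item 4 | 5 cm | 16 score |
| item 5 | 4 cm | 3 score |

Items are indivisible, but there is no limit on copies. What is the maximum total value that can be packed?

255 score

Best value-per-unit is item 1 at 36/6; filling with it alone gives 7×36 = 252.
Optimal mix: 7×item 1 + 1×item 5 → length 46, value 255.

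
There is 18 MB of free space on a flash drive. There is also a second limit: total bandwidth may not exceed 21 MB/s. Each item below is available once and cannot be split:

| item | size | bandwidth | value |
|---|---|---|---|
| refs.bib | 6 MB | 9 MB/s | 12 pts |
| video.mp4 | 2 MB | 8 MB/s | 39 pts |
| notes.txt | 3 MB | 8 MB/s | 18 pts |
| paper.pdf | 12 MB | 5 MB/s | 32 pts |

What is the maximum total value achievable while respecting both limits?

89 pts

Feasible sets respecting both limits:
- video.mp4+notes.txt+paper.pdf: size 17, bandwidth 21, value 89
- video.mp4+paper.pdf: size 14, bandwidth 13, value 71
- video.mp4+notes.txt: size 5, bandwidth 16, value 57
- refs.bib+video.mp4: size 8, bandwidth 17, value 51
Best: 89 pts.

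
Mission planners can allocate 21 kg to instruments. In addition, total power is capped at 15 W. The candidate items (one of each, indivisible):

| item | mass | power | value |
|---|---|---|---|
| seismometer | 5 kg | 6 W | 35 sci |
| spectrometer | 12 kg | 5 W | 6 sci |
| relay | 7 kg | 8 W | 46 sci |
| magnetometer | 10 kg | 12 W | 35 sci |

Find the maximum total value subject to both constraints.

81 sci

Feasible sets respecting both limits:
- seismometer+relay: mass 12, power 14, value 81
- spectrometer+relay: mass 19, power 13, value 52
- relay: mass 7, power 8, value 46
Best: 81 sci.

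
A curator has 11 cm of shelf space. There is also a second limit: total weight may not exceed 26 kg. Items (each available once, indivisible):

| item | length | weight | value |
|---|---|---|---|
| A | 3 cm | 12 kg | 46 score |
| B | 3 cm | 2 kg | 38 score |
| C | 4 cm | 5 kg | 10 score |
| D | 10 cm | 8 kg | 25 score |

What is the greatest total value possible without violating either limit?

94 score

Feasible sets respecting both limits:
- A+B+C: length 10, weight 19, value 94
- A+B: length 6, weight 14, value 84
- A+C: length 7, weight 17, value 56
Best: 94 score.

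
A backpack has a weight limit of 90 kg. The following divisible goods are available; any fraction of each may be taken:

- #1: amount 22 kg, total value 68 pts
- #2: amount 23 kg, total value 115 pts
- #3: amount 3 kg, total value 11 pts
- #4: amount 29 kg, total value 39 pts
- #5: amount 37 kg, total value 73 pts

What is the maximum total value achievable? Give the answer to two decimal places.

273.72

Take in order of value per unit:
- #2 (115/23 per unit): all 23 → value 115, running total 115.00
- #3 (11/3 per unit): all 3 → value 11, running total 126.00
- #1 (68/22 per unit): all 22 → value 68, running total 194.00
- #5 (73/37 per unit): all 37 → value 73, running total 267.00
- #4 (39/29 per unit): 5 of 29 → value 5×39/29 = 6.7241, running total 273.72
Total 273.72.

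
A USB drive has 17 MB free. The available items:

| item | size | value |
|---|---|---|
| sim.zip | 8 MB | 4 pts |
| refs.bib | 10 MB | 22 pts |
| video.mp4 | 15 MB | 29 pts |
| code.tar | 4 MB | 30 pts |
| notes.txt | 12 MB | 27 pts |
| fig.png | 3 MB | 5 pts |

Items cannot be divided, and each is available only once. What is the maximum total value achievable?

Check high-value combinations within 17 MB:
- code.tar+notes.txt: size 4+12=16, value 30+27=57
- refs.bib+code.tar+fig.png: size 10+4+3=17, value 22+30+5=57
- refs.bib+code.tar: size 10+4=14, value 22+30=52
Best: 57 pts.

57 pts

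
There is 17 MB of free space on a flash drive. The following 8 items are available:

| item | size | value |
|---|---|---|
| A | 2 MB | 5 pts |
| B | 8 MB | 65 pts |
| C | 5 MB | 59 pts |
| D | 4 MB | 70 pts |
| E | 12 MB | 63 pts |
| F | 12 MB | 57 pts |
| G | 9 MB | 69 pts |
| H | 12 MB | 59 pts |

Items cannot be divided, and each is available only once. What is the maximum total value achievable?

Check high-value combinations within 17 MB:
- B+C+D: size 8+5+4=17, value 65+59+70=194
- A+D+G: size 2+4+9=15, value 5+70+69=144
- A+B+D: size 2+8+4=14, value 5+65+70=140
Best: 194 pts.

194 pts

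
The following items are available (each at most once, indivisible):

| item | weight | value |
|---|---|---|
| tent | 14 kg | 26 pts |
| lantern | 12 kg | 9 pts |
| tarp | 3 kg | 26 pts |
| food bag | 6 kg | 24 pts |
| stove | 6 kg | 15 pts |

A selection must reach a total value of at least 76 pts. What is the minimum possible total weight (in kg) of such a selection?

Subsets with value ≥ 76, sorted by total weight:
- tent+tarp+food bag: weight 23, value 76
- tent+tarp+food bag+stove: weight 29, value 91
- tent+lantern+tarp+food bag: weight 35, value 85
Minimum weight: 23 kg.

23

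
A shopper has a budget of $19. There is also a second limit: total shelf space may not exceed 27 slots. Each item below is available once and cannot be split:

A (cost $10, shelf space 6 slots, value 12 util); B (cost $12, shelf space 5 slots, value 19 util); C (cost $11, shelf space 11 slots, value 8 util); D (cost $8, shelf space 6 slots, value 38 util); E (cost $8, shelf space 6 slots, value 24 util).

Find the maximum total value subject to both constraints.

Feasible sets respecting both limits:
- D+E: cost 16, shelf space 12, value 62
- A+D: cost 18, shelf space 12, value 50
- C+D: cost 19, shelf space 17, value 46
- D: cost 8, shelf space 6, value 38
Best: 62 util.

62 util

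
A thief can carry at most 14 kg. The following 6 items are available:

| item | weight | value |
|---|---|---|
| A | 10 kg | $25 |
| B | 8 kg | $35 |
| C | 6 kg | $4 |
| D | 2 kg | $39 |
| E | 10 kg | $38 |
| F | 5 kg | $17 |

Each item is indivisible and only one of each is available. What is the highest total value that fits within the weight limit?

$77

Check high-value combinations within 14 kg:
- D+E: weight 2+10=12, value 39+38=77
- B+D: weight 8+2=10, value 35+39=74
- A+D: weight 10+2=12, value 25+39=64
- C+D+F: weight 6+2+5=13, value 4+39+17=60
- D+F: weight 2+5=7, value 39+17=56
Best: $77.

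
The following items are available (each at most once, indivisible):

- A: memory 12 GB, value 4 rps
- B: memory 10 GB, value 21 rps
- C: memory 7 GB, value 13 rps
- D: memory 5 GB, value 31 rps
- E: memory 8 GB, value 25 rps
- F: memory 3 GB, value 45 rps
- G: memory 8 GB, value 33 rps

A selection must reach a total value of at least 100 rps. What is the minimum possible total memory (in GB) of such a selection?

16

Subsets with value ≥ 100, sorted by total memory:
- D+F+G: memory 16, value 109
- D+E+F: memory 16, value 101
- E+F+G: memory 19, value 103
- C+D+F+G: memory 23, value 122
Minimum memory: 16 GB.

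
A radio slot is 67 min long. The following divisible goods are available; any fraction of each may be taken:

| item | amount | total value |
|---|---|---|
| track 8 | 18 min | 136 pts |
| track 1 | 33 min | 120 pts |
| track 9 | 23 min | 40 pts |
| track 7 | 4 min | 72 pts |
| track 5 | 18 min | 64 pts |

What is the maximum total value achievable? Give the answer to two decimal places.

370.67

Take in order of value per unit:
- track 7 (72/4 per unit): all 4 → value 72, running total 72.00
- track 8 (136/18 per unit): all 18 → value 136, running total 208.00
- track 1 (120/33 per unit): all 33 → value 120, running total 328.00
- track 5 (64/18 per unit): 12 of 18 → value 12×64/18 = 42.6667, running total 370.67
Total 370.67.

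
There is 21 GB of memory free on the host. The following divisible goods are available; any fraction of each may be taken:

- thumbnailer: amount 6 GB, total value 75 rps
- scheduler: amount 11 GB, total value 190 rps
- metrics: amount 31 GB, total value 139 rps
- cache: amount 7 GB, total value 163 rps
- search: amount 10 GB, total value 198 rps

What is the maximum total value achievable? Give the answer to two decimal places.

Take in order of value per unit:
- cache (163/7 per unit): all 7 → value 163, running total 163.00
- search (198/10 per unit): all 10 → value 198, running total 361.00
- scheduler (190/11 per unit): 4 of 11 → value 4×190/11 = 69.0909, running total 430.09
Total 430.09.

430.09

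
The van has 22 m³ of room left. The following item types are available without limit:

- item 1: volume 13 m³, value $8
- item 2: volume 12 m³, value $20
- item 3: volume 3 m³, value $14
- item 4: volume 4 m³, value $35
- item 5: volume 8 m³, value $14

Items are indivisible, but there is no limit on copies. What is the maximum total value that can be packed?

Best value-per-unit is item 4 at 35/4, and filling with it alone uses volume 5×4=20. No mix of the others beats 5×35 = 175.

$175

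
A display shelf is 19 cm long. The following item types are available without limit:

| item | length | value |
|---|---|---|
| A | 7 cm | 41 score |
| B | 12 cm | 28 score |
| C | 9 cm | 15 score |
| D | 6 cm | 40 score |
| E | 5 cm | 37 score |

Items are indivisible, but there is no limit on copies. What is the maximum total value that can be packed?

121 score

Best value-per-unit is E at 37/5; filling with it alone gives 3×37 = 111.
Optimal mix: 1×A + 2×D → length 19, value 121.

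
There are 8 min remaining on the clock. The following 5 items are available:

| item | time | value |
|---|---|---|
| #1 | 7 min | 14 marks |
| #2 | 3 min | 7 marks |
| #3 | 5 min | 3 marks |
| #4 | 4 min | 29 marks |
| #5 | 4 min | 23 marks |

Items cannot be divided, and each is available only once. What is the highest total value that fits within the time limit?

52 marks

Check high-value combinations within 8 min:
- #4+#5: time 4+4=8, value 29+23=52
- #2+#4: time 3+4=7, value 7+29=36
- #2+#5: time 3+4=7, value 7+23=30
- #4: time 4, value 29
Best: 52 marks.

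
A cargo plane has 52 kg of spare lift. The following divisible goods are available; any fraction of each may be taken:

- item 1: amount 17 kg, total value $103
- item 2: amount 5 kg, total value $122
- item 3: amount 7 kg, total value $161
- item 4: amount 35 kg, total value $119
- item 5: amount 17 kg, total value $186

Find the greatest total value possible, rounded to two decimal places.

592.40

Take in order of value per unit:
- item 2 (122/5 per unit): all 5 → value 122, running total 122.00
- item 3 (161/7 per unit): all 7 → value 161, running total 283.00
- item 5 (186/17 per unit): all 17 → value 186, running total 469.00
- item 1 (103/17 per unit): all 17 → value 103, running total 572.00
- item 4 (119/35 per unit): 6 of 35 → value 6×119/35 = 20.4000, running total 592.40
Total 592.40.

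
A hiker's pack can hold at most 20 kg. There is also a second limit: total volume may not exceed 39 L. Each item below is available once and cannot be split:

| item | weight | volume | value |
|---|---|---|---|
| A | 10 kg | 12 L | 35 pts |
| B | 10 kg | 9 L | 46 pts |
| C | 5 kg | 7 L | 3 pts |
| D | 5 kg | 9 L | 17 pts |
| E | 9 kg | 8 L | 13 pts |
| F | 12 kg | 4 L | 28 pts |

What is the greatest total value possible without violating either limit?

81 pts

Feasible sets respecting both limits:
- A+B: weight 20, volume 21, value 81
- B+C+D: weight 20, volume 25, value 66
- B+D: weight 15, volume 18, value 63
- B+E: weight 19, volume 17, value 59
Best: 81 pts.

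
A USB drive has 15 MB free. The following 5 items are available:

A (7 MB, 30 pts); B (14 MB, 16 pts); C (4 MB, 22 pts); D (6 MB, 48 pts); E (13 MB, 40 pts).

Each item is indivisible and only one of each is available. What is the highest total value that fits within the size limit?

78 pts

Check high-value combinations within 15 MB:
- A+D: size 7+6=13, value 30+48=78
- C+D: size 4+6=10, value 22+48=70
- A+C: size 7+4=11, value 30+22=52
- D: size 6, value 48
- E: size 13, value 40
Best: 78 pts.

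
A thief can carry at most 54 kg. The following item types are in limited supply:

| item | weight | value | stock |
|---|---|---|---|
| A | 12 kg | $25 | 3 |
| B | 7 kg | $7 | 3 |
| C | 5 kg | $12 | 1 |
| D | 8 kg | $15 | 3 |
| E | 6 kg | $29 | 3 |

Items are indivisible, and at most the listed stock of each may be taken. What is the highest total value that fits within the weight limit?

$162

Best selections within weight 54 and stock limits:
- 3×A + 3×E: weight 54, value 162
- 1×A + 3×D + 3×E: weight 54, value 157
- 2×A + 1×B + 1×C + 3×E: weight 54, value 156
Best: $162.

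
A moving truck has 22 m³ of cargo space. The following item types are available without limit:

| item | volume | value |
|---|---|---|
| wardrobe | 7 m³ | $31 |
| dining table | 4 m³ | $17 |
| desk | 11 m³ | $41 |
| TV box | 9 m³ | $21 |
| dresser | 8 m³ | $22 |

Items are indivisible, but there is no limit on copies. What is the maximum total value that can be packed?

$96

Best value-per-unit is wardrobe at 31/7; filling with it alone gives 3×31 = 93.
Optimal mix: 2×wardrobe + 2×dining table → volume 22, value 96.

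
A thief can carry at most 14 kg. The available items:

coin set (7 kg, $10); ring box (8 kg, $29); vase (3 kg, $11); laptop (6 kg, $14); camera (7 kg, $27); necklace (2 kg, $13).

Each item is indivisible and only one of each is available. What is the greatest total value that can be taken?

$53

Check high-value combinations within 14 kg:
- ring box+vase+necklace: weight 8+3+2=13, value 29+11+13=53
- vase+camera+necklace: weight 3+7+2=12, value 11+27+13=51
- ring box+laptop: weight 8+6=14, value 29+14=43
- ring box+necklace: weight 8+2=10, value 29+13=42
- laptop+camera: weight 6+7=13, value 14+27=41
Best: $53.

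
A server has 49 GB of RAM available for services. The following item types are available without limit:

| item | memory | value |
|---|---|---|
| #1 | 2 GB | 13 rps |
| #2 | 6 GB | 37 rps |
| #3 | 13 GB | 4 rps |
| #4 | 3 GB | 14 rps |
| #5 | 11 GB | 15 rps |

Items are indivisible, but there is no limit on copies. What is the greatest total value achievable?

313 rps

Best value-per-unit is #1 at 13/2; filling with it alone gives 24×13 = 312.
Optimal mix: 23×#1 + 1×#4 → memory 49, value 313.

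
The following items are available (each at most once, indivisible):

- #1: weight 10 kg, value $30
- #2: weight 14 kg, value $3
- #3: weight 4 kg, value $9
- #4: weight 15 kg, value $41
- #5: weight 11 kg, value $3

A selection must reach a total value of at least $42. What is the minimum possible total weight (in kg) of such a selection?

Subsets with value ≥ 42, sorted by total weight:
- #3+#4: weight 19, value 50
- #1+#4: weight 25, value 71
- #1+#3+#5: weight 25, value 42
- #4+#5: weight 26, value 44
Minimum weight: 19 kg.

19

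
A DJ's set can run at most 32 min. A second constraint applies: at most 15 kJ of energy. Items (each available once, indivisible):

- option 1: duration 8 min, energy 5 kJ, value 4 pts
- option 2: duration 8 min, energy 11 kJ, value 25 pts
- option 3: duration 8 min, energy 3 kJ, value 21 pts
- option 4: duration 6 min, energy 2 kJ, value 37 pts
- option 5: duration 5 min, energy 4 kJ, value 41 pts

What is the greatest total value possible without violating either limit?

Feasible sets respecting both limits:
- option 1+option 3+option 4+option 5: duration 27, energy 14, value 103
- option 3+option 4+option 5: duration 19, energy 9, value 99
- option 1+option 4+option 5: duration 19, energy 11, value 82
- option 4+option 5: duration 11, energy 6, value 78
Best: 103 pts.

103 pts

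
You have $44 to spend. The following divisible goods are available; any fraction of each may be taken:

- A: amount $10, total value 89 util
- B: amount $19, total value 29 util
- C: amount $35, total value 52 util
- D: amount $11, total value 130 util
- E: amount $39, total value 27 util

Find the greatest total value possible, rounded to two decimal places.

253.94

Take in order of value per unit:
- D (130/11 per unit): all 11 → value 130, running total 130.00
- A (89/10 per unit): all 10 → value 89, running total 219.00
- B (29/19 per unit): all 19 → value 29, running total 248.00
- C (52/35 per unit): 4 of 35 → value 4×52/35 = 5.9429, running total 253.94
Total 253.94.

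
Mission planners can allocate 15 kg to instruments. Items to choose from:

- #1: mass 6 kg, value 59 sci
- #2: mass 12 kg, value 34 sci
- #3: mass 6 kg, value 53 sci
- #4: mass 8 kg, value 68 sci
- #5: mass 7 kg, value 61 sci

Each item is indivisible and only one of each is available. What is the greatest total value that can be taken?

Check high-value combinations within 15 kg:
- #4+#5: mass 8+7=15, value 68+61=129
- #1+#4: mass 6+8=14, value 59+68=127
- #3+#4: mass 6+8=14, value 53+68=121
- #1+#5: mass 6+7=13, value 59+61=120
Best: 129 sci.

129 sci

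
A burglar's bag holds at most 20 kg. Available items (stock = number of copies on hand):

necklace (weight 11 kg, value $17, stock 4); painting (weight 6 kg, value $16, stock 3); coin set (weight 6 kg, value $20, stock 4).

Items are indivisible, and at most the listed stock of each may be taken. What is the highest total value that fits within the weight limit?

Top feasible selections:
- 3×coin set: weight 18, value 60
- 1×painting + 2×coin set: weight 18, value 56
- 2×painting + 1×coin set: weight 18, value 52
- 3×painting: weight 18, value 48
Best: $60.

$60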